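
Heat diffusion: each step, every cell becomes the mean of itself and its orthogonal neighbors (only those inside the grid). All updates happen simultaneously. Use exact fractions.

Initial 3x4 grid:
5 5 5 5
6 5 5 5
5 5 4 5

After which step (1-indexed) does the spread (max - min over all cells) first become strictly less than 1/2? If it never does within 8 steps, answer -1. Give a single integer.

Step 1: max=16/3, min=14/3, spread=2/3
Step 2: max=1267/240, min=569/120, spread=43/80
Step 3: max=11237/2160, min=5189/1080, spread=859/2160
  -> spread < 1/2 first at step 3
Step 4: max=133211/25920, min=31507/6480, spread=7183/25920
Step 5: max=7966129/1555200, min=948469/194400, spread=378377/1555200
Step 6: max=475259867/93312000, min=3577229/729000, spread=3474911/18662400
Step 7: max=28429901233/5598720000, min=1722368183/349920000, spread=174402061/1119744000
Step 8: max=1700453023187/335923200000, min=51836763491/10497600000, spread=1667063659/13436928000

Answer: 3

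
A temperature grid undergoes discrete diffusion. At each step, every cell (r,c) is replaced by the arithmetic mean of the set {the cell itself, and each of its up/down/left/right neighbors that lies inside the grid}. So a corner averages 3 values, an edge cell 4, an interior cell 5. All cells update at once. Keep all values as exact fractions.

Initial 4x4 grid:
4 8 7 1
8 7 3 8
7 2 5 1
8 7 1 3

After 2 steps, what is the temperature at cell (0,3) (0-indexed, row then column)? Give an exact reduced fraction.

Answer: 40/9

Derivation:
Step 1: cell (0,3) = 16/3
Step 2: cell (0,3) = 40/9
Full grid after step 2:
  59/9 1411/240 271/48 40/9
  1501/240 151/25 22/5 113/24
  1541/240 487/100 89/20 347/120
  217/36 643/120 377/120 119/36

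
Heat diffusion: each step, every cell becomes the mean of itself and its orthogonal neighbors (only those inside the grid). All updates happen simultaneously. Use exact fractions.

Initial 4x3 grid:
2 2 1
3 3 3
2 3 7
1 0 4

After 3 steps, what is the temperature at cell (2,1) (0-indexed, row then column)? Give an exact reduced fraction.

Step 1: cell (2,1) = 3
Step 2: cell (2,1) = 143/50
Step 3: cell (2,1) = 8297/3000
Full grid after step 3:
  5063/2160 8839/3600 1901/720
  17453/7200 8107/3000 7201/2400
  5561/2400 8297/3000 23233/7200
  305/144 9299/3600 1343/432

Answer: 8297/3000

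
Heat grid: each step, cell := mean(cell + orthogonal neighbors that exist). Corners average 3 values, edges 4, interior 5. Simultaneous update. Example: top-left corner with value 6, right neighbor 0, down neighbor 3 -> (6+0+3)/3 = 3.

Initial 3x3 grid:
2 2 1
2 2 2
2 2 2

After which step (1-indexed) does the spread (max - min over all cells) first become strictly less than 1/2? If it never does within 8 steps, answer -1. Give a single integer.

Step 1: max=2, min=5/3, spread=1/3
  -> spread < 1/2 first at step 1
Step 2: max=2, min=31/18, spread=5/18
Step 3: max=2, min=391/216, spread=41/216
Step 4: max=709/360, min=23789/12960, spread=347/2592
Step 5: max=7043/3600, min=1448263/777600, spread=2921/31104
Step 6: max=838517/432000, min=87483461/46656000, spread=24611/373248
Step 7: max=18783259/9720000, min=5279997967/2799360000, spread=207329/4478976
Step 8: max=997998401/518400000, min=317893247549/167961600000, spread=1746635/53747712

Answer: 1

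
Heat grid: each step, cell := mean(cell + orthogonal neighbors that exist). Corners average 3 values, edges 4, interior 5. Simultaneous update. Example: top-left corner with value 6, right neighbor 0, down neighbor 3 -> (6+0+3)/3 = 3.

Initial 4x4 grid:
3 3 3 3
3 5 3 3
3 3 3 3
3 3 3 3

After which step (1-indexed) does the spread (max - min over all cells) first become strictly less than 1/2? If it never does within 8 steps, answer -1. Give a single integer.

Answer: 2

Derivation:
Step 1: max=7/2, min=3, spread=1/2
Step 2: max=86/25, min=3, spread=11/25
  -> spread < 1/2 first at step 2
Step 3: max=3967/1200, min=3, spread=367/1200
Step 4: max=17771/5400, min=913/300, spread=1337/5400
Step 5: max=527669/162000, min=27469/9000, spread=33227/162000
Step 6: max=15794327/4860000, min=166049/54000, spread=849917/4860000
Step 7: max=471114347/145800000, min=2498533/810000, spread=21378407/145800000
Step 8: max=14088462371/4374000000, min=752688343/243000000, spread=540072197/4374000000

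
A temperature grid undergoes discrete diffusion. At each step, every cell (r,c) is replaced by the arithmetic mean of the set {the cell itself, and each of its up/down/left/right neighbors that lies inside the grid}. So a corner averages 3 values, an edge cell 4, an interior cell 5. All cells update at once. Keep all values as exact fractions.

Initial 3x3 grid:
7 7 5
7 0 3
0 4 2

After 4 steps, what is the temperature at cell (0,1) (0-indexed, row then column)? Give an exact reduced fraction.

Step 1: cell (0,1) = 19/4
Step 2: cell (0,1) = 419/80
Step 3: cell (0,1) = 21233/4800
Step 4: cell (0,1) = 1274651/288000
Full grid after step 4:
  192353/43200 1274651/288000 174253/43200
  1775039/432000 1339961/360000 528763/144000
  28049/8100 1451039/432000 33407/10800

Answer: 1274651/288000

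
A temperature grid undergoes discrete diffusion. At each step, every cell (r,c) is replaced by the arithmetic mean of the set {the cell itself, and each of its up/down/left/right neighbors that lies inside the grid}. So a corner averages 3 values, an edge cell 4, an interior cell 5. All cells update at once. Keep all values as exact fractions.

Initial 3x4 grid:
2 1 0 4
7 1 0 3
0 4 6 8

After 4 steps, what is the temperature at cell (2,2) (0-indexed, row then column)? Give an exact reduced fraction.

Step 1: cell (2,2) = 9/2
Step 2: cell (2,2) = 179/48
Step 3: cell (2,2) = 26221/7200
Step 4: cell (2,2) = 723607/216000
Full grid after step 4:
  76633/32400 508217/216000 515357/216000 349207/129600
  43497/16000 52629/20000 351949/120000 902891/288000
  95033/32400 675967/216000 723607/216000 471407/129600

Answer: 723607/216000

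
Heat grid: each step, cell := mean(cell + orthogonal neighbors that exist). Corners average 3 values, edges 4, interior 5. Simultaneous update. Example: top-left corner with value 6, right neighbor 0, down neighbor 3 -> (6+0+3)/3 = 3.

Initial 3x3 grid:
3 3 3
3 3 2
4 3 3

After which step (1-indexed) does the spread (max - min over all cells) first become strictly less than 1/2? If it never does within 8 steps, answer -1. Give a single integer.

Step 1: max=10/3, min=8/3, spread=2/3
Step 2: max=59/18, min=653/240, spread=401/720
Step 3: max=3379/1080, min=6043/2160, spread=143/432
  -> spread < 1/2 first at step 3
Step 4: max=200723/64800, min=371321/129600, spread=1205/5184
Step 5: max=11853031/3888000, min=22437187/7776000, spread=10151/62208
Step 6: max=706633007/233280000, min=1359817889/466560000, spread=85517/746496
Step 7: max=42119195179/13996800000, min=81987043483/27993600000, spread=720431/8957952
Step 8: max=2518041044363/839808000000, min=4941250510601/1679616000000, spread=6069221/107495424

Answer: 3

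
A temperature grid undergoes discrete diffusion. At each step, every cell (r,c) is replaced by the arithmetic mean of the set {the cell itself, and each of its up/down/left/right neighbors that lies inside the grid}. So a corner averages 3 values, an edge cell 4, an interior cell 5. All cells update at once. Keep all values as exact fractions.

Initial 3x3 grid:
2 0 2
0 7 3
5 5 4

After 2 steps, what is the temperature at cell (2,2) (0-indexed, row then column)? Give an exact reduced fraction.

Step 1: cell (2,2) = 4
Step 2: cell (2,2) = 53/12
Full grid after step 2:
  83/36 97/48 101/36
  21/8 37/10 19/6
  145/36 187/48 53/12

Answer: 53/12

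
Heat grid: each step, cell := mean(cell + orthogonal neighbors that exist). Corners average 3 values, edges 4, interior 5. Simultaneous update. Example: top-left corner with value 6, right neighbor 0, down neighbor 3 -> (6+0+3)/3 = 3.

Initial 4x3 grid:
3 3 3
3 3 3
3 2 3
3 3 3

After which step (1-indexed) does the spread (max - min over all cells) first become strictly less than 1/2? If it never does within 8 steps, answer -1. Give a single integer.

Answer: 1

Derivation:
Step 1: max=3, min=11/4, spread=1/4
  -> spread < 1/2 first at step 1
Step 2: max=3, min=277/100, spread=23/100
Step 3: max=1187/400, min=13589/4800, spread=131/960
Step 4: max=21209/7200, min=123049/43200, spread=841/8640
Step 5: max=4226627/1440000, min=49297949/17280000, spread=56863/691200
Step 6: max=37890457/12960000, min=445025659/155520000, spread=386393/6220800
Step 7: max=15131641187/5184000000, min=178230276869/62208000000, spread=26795339/497664000
Step 8: max=906033850333/311040000000, min=10713624285871/3732480000000, spread=254051069/5971968000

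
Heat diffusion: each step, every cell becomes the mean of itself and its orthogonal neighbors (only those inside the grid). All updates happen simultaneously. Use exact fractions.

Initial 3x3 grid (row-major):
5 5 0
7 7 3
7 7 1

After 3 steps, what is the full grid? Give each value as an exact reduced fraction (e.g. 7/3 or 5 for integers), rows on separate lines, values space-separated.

Answer: 11743/2160 65701/14400 2077/540
41413/7200 2501/500 57151/14400
271/45 37363/7200 9493/2160

Derivation:
After step 1:
  17/3 17/4 8/3
  13/2 29/5 11/4
  7 11/2 11/3
After step 2:
  197/36 1103/240 29/9
  749/120 124/25 893/240
  19/3 659/120 143/36
After step 3:
  11743/2160 65701/14400 2077/540
  41413/7200 2501/500 57151/14400
  271/45 37363/7200 9493/2160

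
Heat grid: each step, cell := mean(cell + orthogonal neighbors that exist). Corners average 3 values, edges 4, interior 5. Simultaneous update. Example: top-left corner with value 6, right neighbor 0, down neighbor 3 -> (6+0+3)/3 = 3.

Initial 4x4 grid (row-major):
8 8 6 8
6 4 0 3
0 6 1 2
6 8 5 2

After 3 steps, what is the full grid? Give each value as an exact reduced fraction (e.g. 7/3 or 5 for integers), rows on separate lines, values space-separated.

After step 1:
  22/3 13/2 11/2 17/3
  9/2 24/5 14/5 13/4
  9/2 19/5 14/5 2
  14/3 25/4 4 3
After step 2:
  55/9 181/30 307/60 173/36
  317/60 112/25 383/100 823/240
  131/30 443/100 77/25 221/80
  185/36 1123/240 321/80 3
After step 3:
  3137/540 19567/3600 17807/3600 9613/2160
  18217/3600 7217/1500 23923/6000 26689/7200
  17297/3600 25243/6000 3623/1000 7363/2400
  10213/2160 32869/7200 8863/2400 391/120

Answer: 3137/540 19567/3600 17807/3600 9613/2160
18217/3600 7217/1500 23923/6000 26689/7200
17297/3600 25243/6000 3623/1000 7363/2400
10213/2160 32869/7200 8863/2400 391/120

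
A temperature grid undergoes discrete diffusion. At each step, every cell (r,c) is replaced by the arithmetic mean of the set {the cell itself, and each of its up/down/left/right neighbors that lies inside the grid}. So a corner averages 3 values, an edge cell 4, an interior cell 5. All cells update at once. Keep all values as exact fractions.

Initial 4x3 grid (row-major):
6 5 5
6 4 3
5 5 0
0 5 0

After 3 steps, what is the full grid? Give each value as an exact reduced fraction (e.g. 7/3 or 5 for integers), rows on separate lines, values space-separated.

Answer: 10861/2160 2797/600 2249/540
33499/7200 8389/2000 13087/3600
28139/7200 6899/2000 5191/1800
7343/2160 6923/2400 2699/1080

Derivation:
After step 1:
  17/3 5 13/3
  21/4 23/5 3
  4 19/5 2
  10/3 5/2 5/3
After step 2:
  191/36 49/10 37/9
  1171/240 433/100 209/60
  983/240 169/50 157/60
  59/18 113/40 37/18
After step 3:
  10861/2160 2797/600 2249/540
  33499/7200 8389/2000 13087/3600
  28139/7200 6899/2000 5191/1800
  7343/2160 6923/2400 2699/1080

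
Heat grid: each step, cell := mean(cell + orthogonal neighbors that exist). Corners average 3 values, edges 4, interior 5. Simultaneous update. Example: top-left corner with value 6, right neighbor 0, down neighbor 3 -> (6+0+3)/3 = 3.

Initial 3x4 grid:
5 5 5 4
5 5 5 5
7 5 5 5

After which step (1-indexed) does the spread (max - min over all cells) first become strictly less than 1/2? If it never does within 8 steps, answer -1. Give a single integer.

Step 1: max=17/3, min=14/3, spread=1
Step 2: max=50/9, min=85/18, spread=5/6
Step 3: max=581/108, min=1039/216, spread=41/72
Step 4: max=69017/12960, min=125383/25920, spread=4217/8640
  -> spread < 1/2 first at step 4
Step 5: max=4088617/777600, min=7600979/1555200, spread=38417/103680
Step 6: max=243638783/46656000, min=458725501/93312000, spread=1903471/6220800
Step 7: max=14522777257/2799360000, min=27692658239/5598720000, spread=18038617/74649600
Step 8: max=867491822963/167961600000, min=1668685256701/335923200000, spread=883978523/4478976000

Answer: 4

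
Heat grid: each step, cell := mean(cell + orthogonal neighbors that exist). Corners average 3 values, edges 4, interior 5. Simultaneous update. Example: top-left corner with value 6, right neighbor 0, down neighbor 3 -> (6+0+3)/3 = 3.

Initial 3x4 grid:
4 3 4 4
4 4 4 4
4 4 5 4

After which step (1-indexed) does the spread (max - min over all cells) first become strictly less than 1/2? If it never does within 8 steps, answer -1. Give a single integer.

Step 1: max=13/3, min=11/3, spread=2/3
Step 2: max=511/120, min=449/120, spread=31/60
Step 3: max=4531/1080, min=4109/1080, spread=211/540
  -> spread < 1/2 first at step 3
Step 4: max=26759/6480, min=25081/6480, spread=839/3240
Step 5: max=199763/48600, min=189037/48600, spread=5363/24300
Step 6: max=4759459/1166400, min=4571741/1166400, spread=93859/583200
Step 7: max=284504723/69984000, min=275367277/69984000, spread=4568723/34992000
Step 8: max=680233849/167961600, min=663458951/167961600, spread=8387449/83980800

Answer: 3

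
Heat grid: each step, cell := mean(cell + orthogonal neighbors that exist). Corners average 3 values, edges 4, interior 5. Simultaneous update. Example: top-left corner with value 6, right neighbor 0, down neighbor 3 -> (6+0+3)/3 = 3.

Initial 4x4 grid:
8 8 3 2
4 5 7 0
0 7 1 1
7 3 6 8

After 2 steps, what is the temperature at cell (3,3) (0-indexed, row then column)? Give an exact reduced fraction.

Answer: 4

Derivation:
Step 1: cell (3,3) = 5
Step 2: cell (3,3) = 4
Full grid after step 2:
  203/36 179/30 119/30 55/18
  1297/240 457/100 213/50 37/15
  917/240 481/100 89/25 18/5
  163/36 1007/240 393/80 4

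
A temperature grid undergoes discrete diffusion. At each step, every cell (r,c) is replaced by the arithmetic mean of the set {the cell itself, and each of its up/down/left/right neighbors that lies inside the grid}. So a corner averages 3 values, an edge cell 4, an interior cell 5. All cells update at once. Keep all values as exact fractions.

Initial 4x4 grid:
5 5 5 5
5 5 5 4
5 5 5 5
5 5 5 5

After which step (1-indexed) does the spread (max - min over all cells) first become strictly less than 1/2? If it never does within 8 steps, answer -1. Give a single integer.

Step 1: max=5, min=14/3, spread=1/3
  -> spread < 1/2 first at step 1
Step 2: max=5, min=569/120, spread=31/120
Step 3: max=5, min=5189/1080, spread=211/1080
Step 4: max=5, min=523157/108000, spread=16843/108000
Step 5: max=44921/9000, min=4721357/972000, spread=130111/972000
Step 6: max=2692841/540000, min=142157633/29160000, spread=3255781/29160000
Step 7: max=2688893/540000, min=4273646309/874800000, spread=82360351/874800000
Step 8: max=483493559/97200000, min=128468683109/26244000000, spread=2074577821/26244000000

Answer: 1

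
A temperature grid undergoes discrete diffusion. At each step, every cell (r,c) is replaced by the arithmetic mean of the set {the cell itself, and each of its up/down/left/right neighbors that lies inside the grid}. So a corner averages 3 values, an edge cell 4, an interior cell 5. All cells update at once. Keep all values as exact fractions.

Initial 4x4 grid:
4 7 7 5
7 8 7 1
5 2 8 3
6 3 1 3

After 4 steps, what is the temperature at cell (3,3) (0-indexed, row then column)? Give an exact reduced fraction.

Step 1: cell (3,3) = 7/3
Step 2: cell (3,3) = 59/18
Step 3: cell (3,3) = 3661/1080
Step 4: cell (3,3) = 121423/32400
Full grid after step 4:
  4046/675 70411/12000 598459/108000 332561/64800
  202783/36000 83383/15000 919751/180000 1029893/216000
  547229/108000 864811/180000 403783/90000 883253/216000
  294301/64800 940933/216000 846053/216000 121423/32400

Answer: 121423/32400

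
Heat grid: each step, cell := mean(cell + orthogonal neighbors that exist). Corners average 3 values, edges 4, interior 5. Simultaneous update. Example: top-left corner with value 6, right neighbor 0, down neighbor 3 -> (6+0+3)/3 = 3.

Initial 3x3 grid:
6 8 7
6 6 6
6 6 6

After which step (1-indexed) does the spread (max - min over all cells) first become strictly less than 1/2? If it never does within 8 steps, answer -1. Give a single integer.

Answer: 3

Derivation:
Step 1: max=7, min=6, spread=1
Step 2: max=1609/240, min=6, spread=169/240
Step 3: max=1187/180, min=7339/1200, spread=1723/3600
  -> spread < 1/2 first at step 3
Step 4: max=23383/3600, min=33287/5400, spread=143/432
Step 5: max=4182103/648000, min=74657/12000, spread=1205/5184
Step 6: max=249367741/38880000, min=121511683/19440000, spread=10151/62208
Step 7: max=1656658903/259200000, min=7321344751/1166400000, spread=85517/746496
Step 8: max=892052072069/139968000000, min=146799222949/23328000000, spread=720431/8957952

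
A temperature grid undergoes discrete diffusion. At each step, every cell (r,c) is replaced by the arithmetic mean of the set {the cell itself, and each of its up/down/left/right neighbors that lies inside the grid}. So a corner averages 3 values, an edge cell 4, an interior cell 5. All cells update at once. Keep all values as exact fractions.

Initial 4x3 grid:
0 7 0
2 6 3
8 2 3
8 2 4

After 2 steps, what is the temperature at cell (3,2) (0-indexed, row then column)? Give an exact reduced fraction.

Answer: 10/3

Derivation:
Step 1: cell (3,2) = 3
Step 2: cell (3,2) = 10/3
Full grid after step 2:
  41/12 163/48 115/36
  4 369/100 10/3
  24/5 101/25 33/10
  5 43/10 10/3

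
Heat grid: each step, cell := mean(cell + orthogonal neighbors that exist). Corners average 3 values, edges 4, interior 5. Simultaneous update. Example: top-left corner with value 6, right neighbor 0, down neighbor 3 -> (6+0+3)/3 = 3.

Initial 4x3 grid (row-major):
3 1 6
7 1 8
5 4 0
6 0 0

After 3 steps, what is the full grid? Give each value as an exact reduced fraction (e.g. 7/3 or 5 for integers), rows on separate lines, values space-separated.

Answer: 8437/2160 52379/14400 469/120
13451/3600 1426/375 8009/2400
3479/900 17761/6000 6869/2400
175/54 20167/7200 97/48

Derivation:
After step 1:
  11/3 11/4 5
  4 21/5 15/4
  11/2 2 3
  11/3 5/2 0
After step 2:
  125/36 937/240 23/6
  521/120 167/50 319/80
  91/24 86/25 35/16
  35/9 49/24 11/6
After step 3:
  8437/2160 52379/14400 469/120
  13451/3600 1426/375 8009/2400
  3479/900 17761/6000 6869/2400
  175/54 20167/7200 97/48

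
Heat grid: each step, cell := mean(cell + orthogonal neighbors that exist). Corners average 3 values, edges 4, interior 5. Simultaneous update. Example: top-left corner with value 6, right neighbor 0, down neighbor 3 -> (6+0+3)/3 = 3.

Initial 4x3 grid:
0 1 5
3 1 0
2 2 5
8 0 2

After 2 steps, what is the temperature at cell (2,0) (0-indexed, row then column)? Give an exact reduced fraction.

Answer: 127/48

Derivation:
Step 1: cell (2,0) = 15/4
Step 2: cell (2,0) = 127/48
Full grid after step 2:
  55/36 389/240 13/6
  479/240 47/25 21/10
  127/48 62/25 7/3
  121/36 8/3 91/36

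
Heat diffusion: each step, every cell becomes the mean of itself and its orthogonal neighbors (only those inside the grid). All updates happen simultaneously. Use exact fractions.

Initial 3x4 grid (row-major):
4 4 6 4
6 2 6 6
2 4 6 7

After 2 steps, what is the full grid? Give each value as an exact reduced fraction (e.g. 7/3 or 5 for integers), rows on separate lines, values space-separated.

After step 1:
  14/3 4 5 16/3
  7/2 22/5 26/5 23/4
  4 7/2 23/4 19/3
After step 2:
  73/18 271/60 293/60 193/36
  497/120 103/25 261/50 1357/240
  11/3 353/80 1247/240 107/18

Answer: 73/18 271/60 293/60 193/36
497/120 103/25 261/50 1357/240
11/3 353/80 1247/240 107/18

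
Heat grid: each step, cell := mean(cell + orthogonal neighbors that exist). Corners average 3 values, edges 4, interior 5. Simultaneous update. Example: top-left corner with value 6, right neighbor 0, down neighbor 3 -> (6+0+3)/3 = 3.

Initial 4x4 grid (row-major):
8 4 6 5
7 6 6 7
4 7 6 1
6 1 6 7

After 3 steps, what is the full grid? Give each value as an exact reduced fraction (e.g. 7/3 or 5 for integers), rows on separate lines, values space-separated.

After step 1:
  19/3 6 21/4 6
  25/4 6 31/5 19/4
  6 24/5 26/5 21/4
  11/3 5 5 14/3
After step 2:
  223/36 283/48 469/80 16/3
  295/48 117/20 137/25 111/20
  1243/240 27/5 529/100 149/30
  44/9 277/60 149/30 179/36
After step 3:
  1313/216 8569/1440 13543/2400 4019/720
  8413/1440 17263/3000 11213/2000 2133/400
  7781/1440 31603/6000 7831/1500 18701/3600
  10573/2160 3577/720 17861/3600 2683/540

Answer: 1313/216 8569/1440 13543/2400 4019/720
8413/1440 17263/3000 11213/2000 2133/400
7781/1440 31603/6000 7831/1500 18701/3600
10573/2160 3577/720 17861/3600 2683/540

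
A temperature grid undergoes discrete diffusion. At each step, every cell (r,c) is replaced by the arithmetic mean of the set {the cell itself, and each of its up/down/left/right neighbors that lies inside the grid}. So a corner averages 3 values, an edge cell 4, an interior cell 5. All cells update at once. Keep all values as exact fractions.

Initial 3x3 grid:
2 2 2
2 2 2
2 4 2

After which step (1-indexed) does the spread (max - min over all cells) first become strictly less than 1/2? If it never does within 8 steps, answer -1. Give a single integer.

Step 1: max=8/3, min=2, spread=2/3
Step 2: max=307/120, min=2, spread=67/120
Step 3: max=2597/1080, min=207/100, spread=1807/5400
  -> spread < 1/2 first at step 3
Step 4: max=1021963/432000, min=5761/2700, spread=33401/144000
Step 5: max=9005933/3888000, min=583391/270000, spread=3025513/19440000
Step 6: max=3575326867/1555200000, min=31555949/14400000, spread=53531/497664
Step 7: max=212656925849/93312000000, min=8567116051/3888000000, spread=450953/5971968
Step 8: max=12706343560603/5598720000000, min=1034128610519/466560000000, spread=3799043/71663616

Answer: 3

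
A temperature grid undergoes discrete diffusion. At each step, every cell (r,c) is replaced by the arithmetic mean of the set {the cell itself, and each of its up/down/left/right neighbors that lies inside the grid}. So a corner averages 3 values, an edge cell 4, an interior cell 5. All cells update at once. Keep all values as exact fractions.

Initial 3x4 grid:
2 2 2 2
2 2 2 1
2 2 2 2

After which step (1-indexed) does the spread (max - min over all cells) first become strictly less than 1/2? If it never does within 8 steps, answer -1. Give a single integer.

Step 1: max=2, min=5/3, spread=1/3
  -> spread < 1/2 first at step 1
Step 2: max=2, min=413/240, spread=67/240
Step 3: max=2, min=3883/2160, spread=437/2160
Step 4: max=1991/1000, min=1570469/864000, spread=29951/172800
Step 5: max=6671/3375, min=14336179/7776000, spread=206761/1555200
Step 6: max=10634329/5400000, min=5764604429/3110400000, spread=14430763/124416000
Step 7: max=846347273/432000000, min=348140258311/186624000000, spread=139854109/1492992000
Step 8: max=75908771023/38880000000, min=20972408109749/11197440000000, spread=7114543559/89579520000

Answer: 1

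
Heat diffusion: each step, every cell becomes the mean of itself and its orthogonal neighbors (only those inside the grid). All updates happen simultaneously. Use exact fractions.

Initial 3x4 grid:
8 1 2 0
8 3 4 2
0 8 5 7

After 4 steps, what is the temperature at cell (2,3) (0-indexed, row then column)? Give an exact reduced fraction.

Step 1: cell (2,3) = 14/3
Step 2: cell (2,3) = 167/36
Step 3: cell (2,3) = 8797/2160
Step 4: cell (2,3) = 103447/25920
Full grid after step 4:
  22403/5184 170597/43200 28013/8640 78137/25920
  267031/57600 100427/24000 30299/8000 2615/768
  24445/5184 99311/21600 18029/4320 103447/25920

Answer: 103447/25920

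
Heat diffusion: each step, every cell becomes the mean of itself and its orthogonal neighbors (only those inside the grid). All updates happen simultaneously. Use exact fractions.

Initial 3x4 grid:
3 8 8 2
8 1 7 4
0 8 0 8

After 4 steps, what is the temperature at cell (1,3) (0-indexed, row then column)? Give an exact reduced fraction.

Answer: 4139707/864000

Derivation:
Step 1: cell (1,3) = 21/4
Step 2: cell (1,3) = 215/48
Step 3: cell (1,3) = 73433/14400
Step 4: cell (1,3) = 4139707/864000
Full grid after step 4:
  318449/64800 1131953/216000 1080913/216000 670553/129600
  32939/6750 840199/180000 1816823/360000 4139707/864000
  35503/8100 506539/108000 54391/12000 208201/43200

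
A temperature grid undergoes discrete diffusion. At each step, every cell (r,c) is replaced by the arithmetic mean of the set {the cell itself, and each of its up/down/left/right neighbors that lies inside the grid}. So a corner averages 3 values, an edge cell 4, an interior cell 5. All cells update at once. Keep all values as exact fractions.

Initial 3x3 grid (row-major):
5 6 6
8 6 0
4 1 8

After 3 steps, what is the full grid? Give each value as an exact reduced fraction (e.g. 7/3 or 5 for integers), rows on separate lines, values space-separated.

After step 1:
  19/3 23/4 4
  23/4 21/5 5
  13/3 19/4 3
After step 2:
  107/18 1217/240 59/12
  1237/240 509/100 81/20
  89/18 977/240 17/4
After step 3:
  5821/1080 75679/14400 1123/240
  76079/14400 28123/6000 1373/300
  5101/1080 66079/14400 2969/720

Answer: 5821/1080 75679/14400 1123/240
76079/14400 28123/6000 1373/300
5101/1080 66079/14400 2969/720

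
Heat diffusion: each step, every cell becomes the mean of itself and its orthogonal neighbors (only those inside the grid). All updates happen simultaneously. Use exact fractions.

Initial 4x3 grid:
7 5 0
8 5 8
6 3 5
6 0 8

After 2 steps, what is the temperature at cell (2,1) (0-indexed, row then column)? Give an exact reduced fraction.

Answer: 128/25

Derivation:
Step 1: cell (2,1) = 19/5
Step 2: cell (2,1) = 128/25
Full grid after step 2:
  209/36 421/80 157/36
  1483/240 497/100 619/120
  401/80 128/25 559/120
  14/3 983/240 175/36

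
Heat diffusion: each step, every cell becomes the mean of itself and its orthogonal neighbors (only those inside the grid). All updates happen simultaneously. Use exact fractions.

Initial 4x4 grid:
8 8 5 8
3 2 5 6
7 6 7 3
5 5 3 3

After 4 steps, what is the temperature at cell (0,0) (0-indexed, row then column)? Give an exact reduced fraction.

Step 1: cell (0,0) = 19/3
Step 2: cell (0,0) = 205/36
Step 3: cell (0,0) = 6079/1080
Step 4: cell (0,0) = 180091/32400
Full grid after step 4:
  180091/32400 1210613/216000 243961/43200 182833/32400
  1165493/216000 482809/90000 478867/90000 228901/43200
  1129789/216000 91261/18000 147193/30000 344491/72000
  33103/6480 1067989/216000 111317/24000 48907/10800

Answer: 180091/32400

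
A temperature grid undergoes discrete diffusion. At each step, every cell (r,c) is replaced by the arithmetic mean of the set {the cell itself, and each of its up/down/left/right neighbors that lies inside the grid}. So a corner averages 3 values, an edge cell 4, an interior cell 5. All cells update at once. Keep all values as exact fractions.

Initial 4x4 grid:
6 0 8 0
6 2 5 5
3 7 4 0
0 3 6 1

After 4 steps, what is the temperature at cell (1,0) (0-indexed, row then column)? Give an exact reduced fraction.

Answer: 56359/14400

Derivation:
Step 1: cell (1,0) = 17/4
Step 2: cell (1,0) = 65/16
Step 3: cell (1,0) = 9497/2400
Step 4: cell (1,0) = 56359/14400
Full grid after step 4:
  43141/10800 56759/14400 828713/216000 233987/64800
  56359/14400 117719/30000 671273/180000 11987/3375
  267371/72000 224041/60000 64433/18000 90313/27000
  76979/21600 126803/36000 368377/108000 20987/6480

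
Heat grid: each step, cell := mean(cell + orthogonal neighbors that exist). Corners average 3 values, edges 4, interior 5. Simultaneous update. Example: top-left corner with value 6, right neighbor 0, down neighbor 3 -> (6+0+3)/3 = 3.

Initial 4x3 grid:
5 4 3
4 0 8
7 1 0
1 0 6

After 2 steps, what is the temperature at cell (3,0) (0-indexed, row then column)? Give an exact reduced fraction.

Answer: 95/36

Derivation:
Step 1: cell (3,0) = 8/3
Step 2: cell (3,0) = 95/36
Full grid after step 2:
  34/9 59/15 43/12
  899/240 59/20 149/40
  691/240 14/5 101/40
  95/36 31/15 31/12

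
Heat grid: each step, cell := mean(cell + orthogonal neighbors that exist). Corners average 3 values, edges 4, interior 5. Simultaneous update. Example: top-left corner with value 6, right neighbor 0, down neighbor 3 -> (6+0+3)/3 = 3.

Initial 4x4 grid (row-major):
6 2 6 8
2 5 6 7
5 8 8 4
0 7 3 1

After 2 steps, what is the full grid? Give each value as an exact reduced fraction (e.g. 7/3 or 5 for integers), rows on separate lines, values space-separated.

Answer: 151/36 1091/240 473/80 25/4
971/240 537/100 571/100 493/80
377/80 101/20 571/100 1183/240
49/12 397/80 1063/240 149/36

Derivation:
After step 1:
  10/3 19/4 11/2 7
  9/2 23/5 32/5 25/4
  15/4 33/5 29/5 5
  4 9/2 19/4 8/3
After step 2:
  151/36 1091/240 473/80 25/4
  971/240 537/100 571/100 493/80
  377/80 101/20 571/100 1183/240
  49/12 397/80 1063/240 149/36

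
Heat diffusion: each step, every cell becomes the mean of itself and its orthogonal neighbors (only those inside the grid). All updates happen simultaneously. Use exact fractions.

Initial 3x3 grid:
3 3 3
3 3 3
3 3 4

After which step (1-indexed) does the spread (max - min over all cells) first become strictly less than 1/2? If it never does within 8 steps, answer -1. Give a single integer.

Step 1: max=10/3, min=3, spread=1/3
  -> spread < 1/2 first at step 1
Step 2: max=59/18, min=3, spread=5/18
Step 3: max=689/216, min=3, spread=41/216
Step 4: max=41011/12960, min=1091/360, spread=347/2592
Step 5: max=2439737/777600, min=10957/3600, spread=2921/31104
Step 6: max=145796539/46656000, min=1321483/432000, spread=24611/373248
Step 7: max=8716802033/2799360000, min=29816741/9720000, spread=207329/4478976
Step 8: max=521914752451/167961600000, min=1594001599/518400000, spread=1746635/53747712

Answer: 1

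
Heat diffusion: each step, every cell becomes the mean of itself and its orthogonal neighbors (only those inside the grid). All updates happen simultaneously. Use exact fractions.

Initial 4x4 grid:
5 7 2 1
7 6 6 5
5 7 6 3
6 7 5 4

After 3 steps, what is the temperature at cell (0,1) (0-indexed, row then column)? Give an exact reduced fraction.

Answer: 18949/3600

Derivation:
Step 1: cell (0,1) = 5
Step 2: cell (0,1) = 329/60
Step 3: cell (0,1) = 18949/3600
Full grid after step 3:
  1567/270 18949/3600 3253/720 1673/432
  21319/3600 1711/300 28951/6000 6053/1440
  2459/400 11683/2000 2611/500 11027/2400
  4369/720 14149/2400 12757/2400 431/90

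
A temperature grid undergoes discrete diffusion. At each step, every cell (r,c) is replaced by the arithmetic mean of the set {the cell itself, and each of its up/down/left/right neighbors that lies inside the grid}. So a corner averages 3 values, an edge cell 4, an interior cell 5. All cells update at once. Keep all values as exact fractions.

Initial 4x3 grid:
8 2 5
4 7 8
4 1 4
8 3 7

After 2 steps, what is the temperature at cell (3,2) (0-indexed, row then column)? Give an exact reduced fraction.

Step 1: cell (3,2) = 14/3
Step 2: cell (3,2) = 173/36
Full grid after step 2:
  191/36 587/120 11/2
  143/30 509/100 51/10
  47/10 111/25 73/15
  14/3 1093/240 173/36

Answer: 173/36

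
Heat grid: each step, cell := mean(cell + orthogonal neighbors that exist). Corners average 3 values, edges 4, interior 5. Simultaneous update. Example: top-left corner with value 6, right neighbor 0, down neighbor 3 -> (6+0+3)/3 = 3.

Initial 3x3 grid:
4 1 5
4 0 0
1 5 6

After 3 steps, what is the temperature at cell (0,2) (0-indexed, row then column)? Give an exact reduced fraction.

Step 1: cell (0,2) = 2
Step 2: cell (0,2) = 29/12
Step 3: cell (0,2) = 355/144
Full grid after step 3:
  365/144 79/32 355/144
  1525/576 21/8 1535/576
  1225/432 23/8 1259/432

Answer: 355/144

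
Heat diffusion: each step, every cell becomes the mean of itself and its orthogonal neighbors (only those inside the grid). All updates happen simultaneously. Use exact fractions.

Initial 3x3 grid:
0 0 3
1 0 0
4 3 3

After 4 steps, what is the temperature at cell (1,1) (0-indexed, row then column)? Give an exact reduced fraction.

Step 1: cell (1,1) = 4/5
Step 2: cell (1,1) = 34/25
Step 3: cell (1,1) = 333/250
Step 4: cell (1,1) = 7017/5000
Full grid after step 4:
  35539/32400 924677/864000 1851/1600
  391309/288000 7017/5000 201217/144000
  218381/129600 731651/432000 18313/10800

Answer: 7017/5000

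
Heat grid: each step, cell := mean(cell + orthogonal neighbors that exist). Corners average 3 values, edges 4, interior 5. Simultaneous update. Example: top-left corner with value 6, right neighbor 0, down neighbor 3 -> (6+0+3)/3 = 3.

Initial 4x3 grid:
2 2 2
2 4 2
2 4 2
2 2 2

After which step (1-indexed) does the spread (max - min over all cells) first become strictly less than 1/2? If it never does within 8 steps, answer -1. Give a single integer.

Step 1: max=14/5, min=2, spread=4/5
Step 2: max=131/50, min=93/40, spread=59/200
  -> spread < 1/2 first at step 2
Step 3: max=2493/1000, min=853/360, spread=139/1125
Step 4: max=147787/60000, min=346853/144000, spread=39179/720000
Step 5: max=8805233/3600000, min=3139723/1296000, spread=377011/16200000
Step 6: max=527060947/216000000, min=1259070893/518400000, spread=29376899/2592000000
Step 7: max=31585105673/12960000000, min=75646028887/31104000000, spread=791123641/155520000000
Step 8: max=1894152132907/777600000000, min=4541329510133/1866240000000, spread=23178044219/9331200000000

Answer: 2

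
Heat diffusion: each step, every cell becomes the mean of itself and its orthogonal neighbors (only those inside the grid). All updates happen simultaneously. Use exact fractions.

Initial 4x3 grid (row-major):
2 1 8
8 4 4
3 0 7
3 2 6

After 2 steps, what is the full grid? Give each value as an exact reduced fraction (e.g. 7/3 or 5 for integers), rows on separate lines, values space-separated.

After step 1:
  11/3 15/4 13/3
  17/4 17/5 23/4
  7/2 16/5 17/4
  8/3 11/4 5
After step 2:
  35/9 303/80 83/18
  889/240 407/100 133/30
  817/240 171/50 91/20
  107/36 817/240 4

Answer: 35/9 303/80 83/18
889/240 407/100 133/30
817/240 171/50 91/20
107/36 817/240 4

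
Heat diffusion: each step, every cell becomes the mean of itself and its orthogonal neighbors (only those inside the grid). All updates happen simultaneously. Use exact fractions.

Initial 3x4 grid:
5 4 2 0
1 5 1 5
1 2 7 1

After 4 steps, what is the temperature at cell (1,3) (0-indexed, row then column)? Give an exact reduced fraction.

Answer: 2539633/864000

Derivation:
Step 1: cell (1,3) = 7/4
Step 2: cell (1,3) = 149/48
Step 3: cell (1,3) = 38027/14400
Step 4: cell (1,3) = 2539633/864000
Full grid after step 4:
  199481/64800 628157/216000 631397/216000 343207/129600
  309731/108000 553681/180000 1023437/360000 2539633/864000
  94903/32400 155633/54000 84409/27000 382357/129600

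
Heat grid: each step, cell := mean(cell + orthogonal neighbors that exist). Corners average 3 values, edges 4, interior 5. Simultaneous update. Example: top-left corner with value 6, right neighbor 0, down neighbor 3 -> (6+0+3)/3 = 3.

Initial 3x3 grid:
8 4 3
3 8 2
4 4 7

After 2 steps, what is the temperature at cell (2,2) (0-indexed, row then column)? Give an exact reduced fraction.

Step 1: cell (2,2) = 13/3
Step 2: cell (2,2) = 181/36
Full grid after step 2:
  11/2 359/80 55/12
  1117/240 529/100 62/15
  91/18 359/80 181/36

Answer: 181/36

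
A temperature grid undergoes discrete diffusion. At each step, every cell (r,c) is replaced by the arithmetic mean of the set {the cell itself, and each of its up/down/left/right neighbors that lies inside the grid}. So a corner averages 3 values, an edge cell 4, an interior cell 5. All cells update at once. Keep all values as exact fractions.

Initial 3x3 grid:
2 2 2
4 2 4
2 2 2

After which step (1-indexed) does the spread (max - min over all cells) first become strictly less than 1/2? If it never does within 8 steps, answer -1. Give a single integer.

Step 1: max=14/5, min=2, spread=4/5
Step 2: max=319/120, min=59/25, spread=179/600
  -> spread < 1/2 first at step 2
Step 3: max=3823/1500, min=544/225, spread=589/4500
Step 4: max=1085551/432000, min=221081/90000, spread=121811/2160000
Step 5: max=13491607/5400000, min=1001423/405000, spread=417901/16200000
Step 6: max=3872969359/1555200000, min=803063129/324000000, spread=91331699/7776000000
Step 7: max=48362654263/19440000000, min=3619255007/1458000000, spread=317762509/58320000000
Step 8: max=13918446886831/5598720000000, min=2896732008761/1166400000000, spread=70666223891/27993600000000

Answer: 2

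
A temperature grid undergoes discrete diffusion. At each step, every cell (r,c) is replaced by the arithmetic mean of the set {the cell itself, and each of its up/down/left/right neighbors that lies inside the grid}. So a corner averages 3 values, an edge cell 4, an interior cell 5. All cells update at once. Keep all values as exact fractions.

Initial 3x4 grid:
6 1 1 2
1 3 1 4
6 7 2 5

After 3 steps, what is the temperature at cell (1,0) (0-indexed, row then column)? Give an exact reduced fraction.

Answer: 12799/3600

Derivation:
Step 1: cell (1,0) = 4
Step 2: cell (1,0) = 209/60
Step 3: cell (1,0) = 12799/3600
Full grid after step 3:
  1609/540 9719/3600 2071/900 1283/540
  12799/3600 18539/6000 5693/2000 827/300
  8461/2160 27013/7200 24193/7200 7057/2160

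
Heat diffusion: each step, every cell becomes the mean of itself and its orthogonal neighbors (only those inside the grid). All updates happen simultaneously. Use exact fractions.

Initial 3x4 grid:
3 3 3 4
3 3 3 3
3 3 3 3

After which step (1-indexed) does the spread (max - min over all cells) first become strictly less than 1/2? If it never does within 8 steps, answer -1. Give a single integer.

Answer: 1

Derivation:
Step 1: max=10/3, min=3, spread=1/3
  -> spread < 1/2 first at step 1
Step 2: max=59/18, min=3, spread=5/18
Step 3: max=689/216, min=3, spread=41/216
Step 4: max=81977/25920, min=3, spread=4217/25920
Step 5: max=4874749/1555200, min=21679/7200, spread=38417/311040
Step 6: max=291136211/93312000, min=434597/144000, spread=1903471/18662400
Step 7: max=17397149089/5598720000, min=13075759/4320000, spread=18038617/223948800
Step 8: max=1041037782851/335923200000, min=1179326759/388800000, spread=883978523/13436928000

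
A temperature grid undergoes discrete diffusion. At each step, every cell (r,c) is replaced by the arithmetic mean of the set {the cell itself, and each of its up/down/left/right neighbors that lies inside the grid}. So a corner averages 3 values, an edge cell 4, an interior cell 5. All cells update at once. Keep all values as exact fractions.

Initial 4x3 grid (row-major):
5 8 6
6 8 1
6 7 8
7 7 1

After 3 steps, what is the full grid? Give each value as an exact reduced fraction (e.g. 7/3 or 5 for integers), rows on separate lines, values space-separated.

Answer: 1349/216 88879/14400 821/144
46367/7200 17893/3000 1733/300
45067/7200 12297/2000 19621/3600
13717/2160 4663/800 6061/1080

Derivation:
After step 1:
  19/3 27/4 5
  25/4 6 23/4
  13/2 36/5 17/4
  20/3 11/2 16/3
After step 2:
  58/9 289/48 35/6
  301/48 639/100 21/4
  1597/240 589/100 169/30
  56/9 247/40 181/36
After step 3:
  1349/216 88879/14400 821/144
  46367/7200 17893/3000 1733/300
  45067/7200 12297/2000 19621/3600
  13717/2160 4663/800 6061/1080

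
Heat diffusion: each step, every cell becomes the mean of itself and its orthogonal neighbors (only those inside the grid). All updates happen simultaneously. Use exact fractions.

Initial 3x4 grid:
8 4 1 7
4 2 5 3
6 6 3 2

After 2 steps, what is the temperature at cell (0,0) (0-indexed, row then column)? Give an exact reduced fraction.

Answer: 169/36

Derivation:
Step 1: cell (0,0) = 16/3
Step 2: cell (0,0) = 169/36
Full grid after step 2:
  169/36 263/60 217/60 73/18
  149/30 4 39/10 803/240
  175/36 1067/240 823/240 131/36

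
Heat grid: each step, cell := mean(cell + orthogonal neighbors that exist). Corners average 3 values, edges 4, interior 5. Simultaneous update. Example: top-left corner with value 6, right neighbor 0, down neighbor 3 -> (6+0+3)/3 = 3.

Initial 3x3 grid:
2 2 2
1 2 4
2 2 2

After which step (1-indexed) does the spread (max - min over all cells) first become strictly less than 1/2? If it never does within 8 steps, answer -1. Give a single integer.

Step 1: max=8/3, min=5/3, spread=1
Step 2: max=301/120, min=65/36, spread=253/360
Step 3: max=16877/7200, min=27079/14400, spread=89/192
  -> spread < 1/2 first at step 3
Step 4: max=990169/432000, min=1697213/864000, spread=755/2304
Step 5: max=57893393/25920000, min=103874911/51840000, spread=6353/27648
Step 6: max=3426505621/1555200000, min=6351158117/3110400000, spread=53531/331776
Step 7: max=203163533237/93312000000, min=385188644599/186624000000, spread=450953/3981312
Step 8: max=12100291897489/5598720000000, min=23310183091853/11197440000000, spread=3799043/47775744

Answer: 3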